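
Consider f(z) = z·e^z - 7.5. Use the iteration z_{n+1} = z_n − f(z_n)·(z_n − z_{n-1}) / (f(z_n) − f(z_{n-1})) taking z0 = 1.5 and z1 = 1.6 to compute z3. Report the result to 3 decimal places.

1.566

f(1.5) = -0.77747, f(1.6) = 0.42485
z2 = 1.60000 − 0.42485·(1.60000 − 1.50000) / (0.42485 − (-0.77747)) = 1.60000 − (0.04249)/(1.20232) = 1.56466
f(1.56466) = -0.01924
z3 = 1.56466 − (-0.01924)·(1.56466 − 1.60000) / (-0.01924 − 0.42485) = 1.56466 − (0.00068)/(-0.44409) = 1.56619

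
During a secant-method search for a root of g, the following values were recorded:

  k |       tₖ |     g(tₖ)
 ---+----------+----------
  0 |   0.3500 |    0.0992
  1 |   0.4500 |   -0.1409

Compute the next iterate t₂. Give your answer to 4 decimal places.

0.3913

t₂ = 0.4500 − (-0.1409)·(0.4500 − 0.3500) / (-0.1409 − 0.0992)
   = 0.4500 − (-0.014090)/(-0.240100) = 0.391316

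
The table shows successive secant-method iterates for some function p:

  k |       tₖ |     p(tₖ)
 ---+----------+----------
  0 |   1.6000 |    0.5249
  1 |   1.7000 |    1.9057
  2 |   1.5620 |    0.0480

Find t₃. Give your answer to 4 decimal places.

t₃ = 1.5620 − 0.0480·(1.5620 − 1.7000) / (0.0480 − 1.9057)
   = 1.5620 − (-0.006624)/(-1.857700) = 1.558434

1.5584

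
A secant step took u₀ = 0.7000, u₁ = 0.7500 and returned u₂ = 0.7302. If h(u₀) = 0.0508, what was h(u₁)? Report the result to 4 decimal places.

The secant line through (0.7000, 0.0508) and (0.7500, h(u₁)) crosses zero at u₂ = 0.7302.
So (0.7000, 0.0508), (0.7500, h(u₁)), (0.7302, 0) are collinear:
h(u₁) = 0.0508 · (0.7500 − 0.7302) / (0.7000 − 0.7302) = 0.0508 · (0.019800)/(-0.030200) = -0.033306

-0.0333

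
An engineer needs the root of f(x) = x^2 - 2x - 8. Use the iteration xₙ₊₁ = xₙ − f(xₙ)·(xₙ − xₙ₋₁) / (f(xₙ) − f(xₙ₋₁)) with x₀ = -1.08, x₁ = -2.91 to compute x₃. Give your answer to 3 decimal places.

-1.981

f(-1.08) = -4.67360, f(-2.91) = 6.28810
x₂ = -2.91000 − 6.28810·(-2.91000 − (-1.08000)) / (6.28810 − (-4.67360)) = -2.91000 − (-11.50722)/(10.96170) = -1.86023
f(-1.86023) = -0.81906
x₃ = -1.86023 − (-0.81906)·(-1.86023 − (-2.91000)) / (-0.81906 − 6.28810) = -1.86023 − (-0.85982)/(-7.10716) = -1.98121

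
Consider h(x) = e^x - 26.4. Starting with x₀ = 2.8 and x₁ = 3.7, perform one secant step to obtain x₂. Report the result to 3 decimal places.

h(2.8) = -9.95535, h(3.7) = 14.04730
x₂ = 3.70000 − 14.04730·(3.70000 − 2.80000) / (14.04730 − (-9.95535)) = 3.70000 − (12.64257)/(24.00266) = 3.17328

3.173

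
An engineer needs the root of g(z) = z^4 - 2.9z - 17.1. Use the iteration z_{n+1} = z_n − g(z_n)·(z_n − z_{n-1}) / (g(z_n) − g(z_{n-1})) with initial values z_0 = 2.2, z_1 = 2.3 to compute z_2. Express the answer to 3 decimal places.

2.201

g(2.2) = -0.05440, g(2.3) = 4.21410
z_2 = 2.30000 − 4.21410·(2.30000 − 2.20000) / (4.21410 − (-0.05440)) = 2.30000 − (0.42141)/(4.26850) = 2.20127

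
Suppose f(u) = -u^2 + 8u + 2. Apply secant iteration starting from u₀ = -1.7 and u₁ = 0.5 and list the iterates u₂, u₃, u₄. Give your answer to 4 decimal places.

-0.1250, -0.2541, -0.2425

f(-1.7) = -14.490000, f(0.5) = 5.750000
u₂ = 0.500000 − 5.750000·(0.500000 − (-1.700000)) / (5.750000 − (-14.490000)) = 0.500000 − (12.650000)/(20.240000) = -0.125000
f(-0.125000) = 0.984375
u₃ = -0.125000 − 0.984375·(-0.125000 − 0.500000) / (0.984375 − 5.750000) = -0.125000 − (-0.615234)/(-4.765625) = -0.254098
f(-0.254098) = -0.097353
u₄ = -0.254098 − (-0.097353)·(-0.254098 − (-0.125000)) / (-0.097353 − 0.984375) = -0.254098 − (0.012568)/(-1.081728) = -0.242480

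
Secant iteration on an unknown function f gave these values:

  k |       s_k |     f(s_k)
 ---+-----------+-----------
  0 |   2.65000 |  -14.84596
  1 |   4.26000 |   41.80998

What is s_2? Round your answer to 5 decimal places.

3.07188

s_2 = 4.26000 − 41.80998·(4.26000 − 2.65000) / (41.80998 − (-14.84596))
   = 4.26000 − (67.3140678)/(56.6559400) = 3.0718798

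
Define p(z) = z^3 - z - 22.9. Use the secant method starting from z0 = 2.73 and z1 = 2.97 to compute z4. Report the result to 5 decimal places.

p(2.73) = -5.2835830, p(2.97) = 0.3280730
z2 = 2.9700000 − 0.3280730·(2.9700000 − 2.7300000) / (0.3280730 − (-5.2835830)) = 2.9700000 − (0.0787375)/(5.6116560) = 2.9559689
p(2.9559689) = -0.0274445
z3 = 2.9559689 − (-0.0274445)·(2.9559689 − 2.9700000) / (-0.0274445 − 0.3280730) = 2.9559689 − (0.0003851)/(-0.3555175) = 2.9570521
p(2.9570521) = -0.0001246
z4 = 2.9570521 − (-0.0001246)·(2.9570521 − 2.9559689) / (-0.0001246 − (-0.0274445)) = 2.9570521 − (-0.0000001)/(0.0273199) = 2.9570570

2.95706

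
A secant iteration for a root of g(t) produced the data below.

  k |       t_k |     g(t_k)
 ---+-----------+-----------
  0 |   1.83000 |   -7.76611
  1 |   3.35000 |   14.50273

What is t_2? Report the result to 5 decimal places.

2.36009

t_2 = 3.35000 − 14.50273·(3.35000 − 1.83000) / (14.50273 − (-7.76611))
   = 3.35000 − (22.0441496)/(22.2688400) = 2.3600899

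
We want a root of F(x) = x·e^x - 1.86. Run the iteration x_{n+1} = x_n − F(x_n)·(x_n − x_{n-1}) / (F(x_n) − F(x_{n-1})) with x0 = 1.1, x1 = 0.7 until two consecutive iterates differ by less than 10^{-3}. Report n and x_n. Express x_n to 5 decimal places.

F(1.1) = 1.4445826, F(0.7) = -0.4503731
x2 = 0.7000000 − (-0.4503731)·(-0.4000000)/(-1.8949557) = 0.7950678;  |Δ| = 0.0950678
F(0.7950678) = -0.0992500
x3 = 0.7950678 − (-0.0992500)·(0.0950678)/(0.3511231) = 0.8219400;  |Δ| = 0.0268723
F(0.8219400) = 0.0098388
x4 = 0.8219400 − 0.0098388·(0.0268723)/(0.1090888) = 0.8195164;  |Δ| = 0.0024236
F(0.8195164) = -0.0001877
x5 = 0.8195164 − (-0.0001877)·(-0.0024236)/(-0.0100265) = 0.8195618;  |Δ| = 0.0000454
|x5 − x4| = 0.0000454 < 10^{-3}

n = 5, x_n = 0.81956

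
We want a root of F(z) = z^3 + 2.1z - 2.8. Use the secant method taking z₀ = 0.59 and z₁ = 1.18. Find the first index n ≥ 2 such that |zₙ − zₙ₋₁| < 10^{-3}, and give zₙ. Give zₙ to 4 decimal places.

n = 5, zₙ = 0.9390

F(0.59) = -1.355621, F(1.18) = 1.321032
z₂ = 1.180000 − 1.321032·(0.590000)/(2.676653) = 0.888812;  |Δ| = 0.291188
F(0.888812) = -0.231344
z₃ = 0.888812 − (-0.231344)·(-0.291188)/(-1.552376) = 0.932207;  |Δ| = 0.043395
F(0.932207) = -0.032270
z₄ = 0.932207 − (-0.032270)·(0.043395)/(0.199075) = 0.939241;  |Δ| = 0.007034
F(0.939241) = 0.000979
z₅ = 0.939241 − 0.000979·(0.007034)/(0.033249) = 0.939034;  |Δ| = 0.000207
|z₅ − z₄| = 0.000207 < 10^{-3}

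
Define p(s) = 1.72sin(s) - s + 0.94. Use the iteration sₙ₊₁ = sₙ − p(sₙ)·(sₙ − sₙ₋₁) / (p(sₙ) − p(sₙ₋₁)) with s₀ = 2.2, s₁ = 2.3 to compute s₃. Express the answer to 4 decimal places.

p(2.2) = 0.130614, p(2.3) = -0.077387
s₂ = 2.300000 − (-0.077387)·(2.300000 − 2.200000) / (-0.077387 − 0.130614) = 2.300000 − (-0.007739)/(-0.208001) = 2.262795
p(2.262795) = 0.001558
s₃ = 2.262795 − 0.001558·(2.262795 − 2.300000) / (0.001558 − (-0.077387)) = 2.262795 − (-0.000058)/(0.078945) = 2.263529

2.2635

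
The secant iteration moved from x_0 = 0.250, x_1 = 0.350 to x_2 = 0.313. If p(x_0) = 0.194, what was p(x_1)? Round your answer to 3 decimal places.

-0.114

The secant line through (0.250, 0.194) and (0.350, p(x_1)) crosses zero at x_2 = 0.313.
So (0.250, 0.194), (0.350, p(x_1)), (0.313, 0) are collinear:
p(x_1) = 0.194 · (0.350 − 0.313) / (0.250 − 0.313) = 0.194 · (0.03700)/(-0.06300) = -0.11394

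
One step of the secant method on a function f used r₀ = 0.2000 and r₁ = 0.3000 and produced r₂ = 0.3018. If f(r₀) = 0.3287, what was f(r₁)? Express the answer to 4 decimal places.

0.0058

The secant line through (0.2000, 0.3287) and (0.3000, f(r₁)) crosses zero at r₂ = 0.3018.
So (0.2000, 0.3287), (0.3000, f(r₁)), (0.3018, 0) are collinear:
f(r₁) = 0.3287 · (0.3000 − 0.3018) / (0.2000 − 0.3018) = 0.3287 · (-0.001800)/(-0.101800) = 0.005812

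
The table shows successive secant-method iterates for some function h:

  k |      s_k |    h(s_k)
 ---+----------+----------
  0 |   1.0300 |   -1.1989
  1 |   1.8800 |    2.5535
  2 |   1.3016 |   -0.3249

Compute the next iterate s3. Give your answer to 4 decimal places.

1.3669

s3 = 1.3016 − (-0.3249)·(1.3016 − 1.8800) / (-0.3249 − 2.5535)
   = 1.3016 − (0.187922)/(-2.878400) = 1.366887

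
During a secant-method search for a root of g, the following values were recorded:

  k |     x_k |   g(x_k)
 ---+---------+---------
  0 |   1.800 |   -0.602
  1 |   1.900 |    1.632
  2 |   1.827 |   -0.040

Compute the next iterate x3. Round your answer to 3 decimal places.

x3 = 1.827 − (-0.040)·(1.827 − 1.900) / (-0.040 − 1.632)
   = 1.827 − (0.00292)/(-1.67200) = 1.82875

1.829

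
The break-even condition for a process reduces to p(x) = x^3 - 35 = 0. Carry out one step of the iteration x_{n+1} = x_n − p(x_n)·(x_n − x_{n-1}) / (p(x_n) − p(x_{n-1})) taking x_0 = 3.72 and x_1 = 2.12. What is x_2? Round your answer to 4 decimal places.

p(3.72) = 16.478848, p(2.12) = -25.471872
x_2 = 2.120000 − (-25.471872)·(2.120000 − 3.720000) / (-25.471872 − 16.478848) = 2.120000 − (40.754995)/(-41.950720) = 3.091497

3.0915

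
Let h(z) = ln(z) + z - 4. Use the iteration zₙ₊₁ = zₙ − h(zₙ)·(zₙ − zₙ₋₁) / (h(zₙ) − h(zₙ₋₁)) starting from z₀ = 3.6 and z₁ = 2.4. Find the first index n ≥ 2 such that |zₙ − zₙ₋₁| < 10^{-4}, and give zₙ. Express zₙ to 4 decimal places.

n = 5, zₙ = 2.9263

h(3.6) = 0.880934, h(2.4) = -0.724531
z₂ = 2.400000 − (-0.724531)·(-1.200000)/(-1.605465) = 2.941549;  |Δ| = 0.541549
h(2.941549) = 0.020485
z₃ = 2.941549 − 0.020485·(0.541549)/(0.745016) = 2.926658;  |Δ| = 0.014890
h(2.926658) = 0.000520
z₄ = 2.926658 − 0.000520·(-0.014890)/(-0.019965) = 2.926271;  |Δ| = 0.000388
h(2.926271) = 0.000000
z₅ = 2.926271 − 0.000000·(-0.000388)/(-0.000520) = 2.926271;  |Δ| = 0.000000
|z₅ − z₄| = 0.000000 < 10^{-4}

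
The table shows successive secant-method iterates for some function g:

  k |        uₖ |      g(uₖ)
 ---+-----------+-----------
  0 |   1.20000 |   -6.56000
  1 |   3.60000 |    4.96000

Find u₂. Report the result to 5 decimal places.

2.56667

u₂ = 3.60000 − 4.96000·(3.60000 − 1.20000) / (4.96000 − (-6.56000))
   = 3.60000 − (11.9040000)/(11.5200000) = 2.5666667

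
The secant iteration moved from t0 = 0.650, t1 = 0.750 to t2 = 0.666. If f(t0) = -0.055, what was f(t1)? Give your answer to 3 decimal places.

0.289

The secant line through (0.650, -0.055) and (0.750, f(t1)) crosses zero at t2 = 0.666.
So (0.650, -0.055), (0.750, f(t1)), (0.666, 0) are collinear:
f(t1) = -0.055 · (0.750 − 0.666) / (0.650 − 0.666) = -0.055 · (0.08400)/(-0.01600) = 0.28875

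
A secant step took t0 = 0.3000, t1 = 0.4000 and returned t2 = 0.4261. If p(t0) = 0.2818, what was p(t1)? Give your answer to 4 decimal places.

0.0583

The secant line through (0.3000, 0.2818) and (0.4000, p(t1)) crosses zero at t2 = 0.4261.
So (0.3000, 0.2818), (0.4000, p(t1)), (0.4261, 0) are collinear:
p(t1) = 0.2818 · (0.4000 − 0.4261) / (0.3000 − 0.4261) = 0.2818 · (-0.026100)/(-0.126100) = 0.058327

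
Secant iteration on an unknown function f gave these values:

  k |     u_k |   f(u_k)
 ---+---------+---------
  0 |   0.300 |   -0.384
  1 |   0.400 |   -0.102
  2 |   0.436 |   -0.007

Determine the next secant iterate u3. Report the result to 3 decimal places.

u3 = 0.436 − (-0.007)·(0.436 − 0.400) / (-0.007 − (-0.102))
   = 0.436 − (-0.00025)/(0.09500) = 0.43865

0.439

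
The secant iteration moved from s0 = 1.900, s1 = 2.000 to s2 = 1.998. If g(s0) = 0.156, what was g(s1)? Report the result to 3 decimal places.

-0.003

The secant line through (1.900, 0.156) and (2.000, g(s1)) crosses zero at s2 = 1.998.
So (1.900, 0.156), (2.000, g(s1)), (1.998, 0) are collinear:
g(s1) = 0.156 · (2.000 − 1.998) / (1.900 − 1.998) = 0.156 · (0.00200)/(-0.09800) = -0.00318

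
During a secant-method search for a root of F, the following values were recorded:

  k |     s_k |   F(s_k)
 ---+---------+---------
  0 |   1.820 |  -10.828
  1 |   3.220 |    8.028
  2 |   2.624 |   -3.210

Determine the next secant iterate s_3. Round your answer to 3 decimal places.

s_3 = 2.624 − (-3.210)·(2.624 − 3.220) / (-3.210 − 8.028)
   = 2.624 − (1.91316)/(-11.23800) = 2.79424

2.794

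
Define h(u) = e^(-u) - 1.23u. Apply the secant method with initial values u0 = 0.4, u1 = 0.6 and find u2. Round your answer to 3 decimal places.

h(0.4) = 0.17832, h(0.6) = -0.18919
u2 = 0.60000 − (-0.18919)·(0.60000 − 0.40000) / (-0.18919 − 0.17832) = 0.60000 − (-0.03784)/(-0.36751) = 0.49704

0.497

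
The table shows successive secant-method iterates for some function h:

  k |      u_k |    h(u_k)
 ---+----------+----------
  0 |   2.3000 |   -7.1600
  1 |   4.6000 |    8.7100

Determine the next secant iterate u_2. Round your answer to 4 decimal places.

3.3377

u_2 = 4.6000 − 8.7100·(4.6000 − 2.3000) / (8.7100 − (-7.1600))
   = 4.6000 − (20.033000)/(15.870000) = 3.337681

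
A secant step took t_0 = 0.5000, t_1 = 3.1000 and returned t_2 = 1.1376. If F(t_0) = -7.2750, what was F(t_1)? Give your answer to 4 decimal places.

22.3909

The secant line through (0.5000, -7.2750) and (3.1000, F(t_1)) crosses zero at t_2 = 1.1376.
So (0.5000, -7.2750), (3.1000, F(t_1)), (1.1376, 0) are collinear:
F(t_1) = -7.2750 · (3.1000 − 1.1376) / (0.5000 − 1.1376) = -7.2750 · (1.962400)/(-0.637600) = 22.390935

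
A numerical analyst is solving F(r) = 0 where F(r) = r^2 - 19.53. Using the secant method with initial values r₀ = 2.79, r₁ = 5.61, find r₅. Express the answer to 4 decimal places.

4.4193

F(2.79) = -11.745900, F(5.61) = 11.942100
r₂ = 5.610000 − 11.942100·(5.610000 − 2.790000) / (11.942100 − (-11.745900)) = 5.610000 − (33.676722)/(23.688000) = 4.188321
F(4.188321) = -1.987964
r₃ = 4.188321 − (-1.987964)·(4.188321 − 5.610000) / (-1.987964 − 11.942100) = 4.188321 − (2.826245)/(-13.930064) = 4.391210
F(4.391210) = -0.247278
r₄ = 4.391210 − (-0.247278)·(4.391210 − 4.188321) / (-0.247278 − (-1.987964)) = 4.391210 − (-0.050170)/(1.740685) = 4.420031
F(4.420031) = 0.006678
r₅ = 4.420031 − 0.006678·(4.420031 − 4.391210) / (0.006678 − (-0.247278)) = 4.420031 − (0.000192)/(0.253956) = 4.419274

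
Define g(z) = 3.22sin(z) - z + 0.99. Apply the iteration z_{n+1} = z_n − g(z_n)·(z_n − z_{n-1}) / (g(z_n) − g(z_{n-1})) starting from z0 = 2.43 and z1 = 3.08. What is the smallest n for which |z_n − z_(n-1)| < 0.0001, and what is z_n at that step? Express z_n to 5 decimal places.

g(2.43) = 0.6627912, g(3.08) = -1.8917970
z2 = 3.0800000 − (-1.8917970)·(0.6500000)/(-2.5545882) = 2.5986433;  |Δ| = 0.4813567
g(2.5986433) = 0.0550128
z3 = 2.5986433 − 0.0550128·(-0.4813567)/(1.9468099) = 2.6122455;  |Δ| = 0.0136021
g(2.6122455) = 0.0037578
z4 = 2.6122455 − 0.0037578·(0.0136021)/(-0.0512550) = 2.6132427;  |Δ| = 0.0009973
g(2.6132427) = -0.0000119
z5 = 2.6132427 − (-0.0000119)·(0.0009973)/(-0.0037697) = 2.6132396;  |Δ| = 0.0000032
|z5 − z4| = 0.0000032 < 0.0001

n = 5, z_n = 2.61324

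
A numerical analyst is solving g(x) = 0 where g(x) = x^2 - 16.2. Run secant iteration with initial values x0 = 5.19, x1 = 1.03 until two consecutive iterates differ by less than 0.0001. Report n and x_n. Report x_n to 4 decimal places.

g(5.19) = 10.736100, g(1.03) = -15.139100
x2 = 1.030000 − (-15.139100)·(-4.160000)/(-25.875200) = 3.463939;  |Δ| = 2.433939
g(3.463939) = -4.201127
x3 = 3.463939 − (-4.201127)·(2.433939)/(10.937973) = 4.398782;  |Δ| = 0.934843
g(4.398782) = 3.149282
x4 = 4.398782 − 3.149282·(0.934843)/(7.350409) = 3.998249;  |Δ| = 0.400533
g(3.998249) = -0.214009
x5 = 3.998249 − (-0.214009)·(-0.400533)/(-3.363291) = 4.023735;  |Δ| = 0.025486
g(4.023735) = -0.009559
x6 = 4.023735 − (-0.009559)·(0.025486)/(0.204450) = 4.024926;  |Δ| = 0.001192
g(4.024926) = 0.000032
x7 = 4.024926 − 0.000032·(0.001192)/(0.009590) = 4.024922;  |Δ| = 0.000004
|x7 − x6| = 0.000004 < 0.0001

n = 7, x_n = 4.0249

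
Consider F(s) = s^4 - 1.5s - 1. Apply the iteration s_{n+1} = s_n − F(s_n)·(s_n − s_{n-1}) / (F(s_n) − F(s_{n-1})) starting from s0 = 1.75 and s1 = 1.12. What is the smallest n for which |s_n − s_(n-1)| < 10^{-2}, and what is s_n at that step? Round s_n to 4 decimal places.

F(1.75) = 5.753906, F(1.12) = -1.106481
s2 = 1.120000 − (-1.106481)·(-0.630000)/(-6.860387) = 1.221610;  |Δ| = 0.101610
F(1.221610) = -0.605364
s3 = 1.221610 − (-0.605364)·(0.101610)/(0.501116) = 1.344358;  |Δ| = 0.122748
F(1.344358) = 0.249788
s4 = 1.344358 − 0.249788·(0.122748)/(0.855152) = 1.308503;  |Δ| = 0.035854
F(1.308503) = -0.031191
s5 = 1.308503 − (-0.031191)·(-0.035854)/(-0.280979) = 1.312483;  |Δ| = 0.003980
|s5 − s4| = 0.003980 < 10^{-2}

n = 5, s_n = 1.3125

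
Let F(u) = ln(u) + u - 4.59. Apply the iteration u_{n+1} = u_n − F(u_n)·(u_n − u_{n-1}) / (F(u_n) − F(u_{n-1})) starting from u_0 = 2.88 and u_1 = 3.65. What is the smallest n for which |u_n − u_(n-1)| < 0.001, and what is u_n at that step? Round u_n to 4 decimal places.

F(2.88) = -0.652210, F(3.65) = 0.354727
u_2 = 3.650000 − 0.354727·(0.770000)/(1.006937) = 3.378742;  |Δ| = 0.271258
F(3.378742) = 0.006245
u_3 = 3.378742 − 0.006245·(-0.271258)/(-0.348482) = 3.373881;  |Δ| = 0.004861
F(3.373881) = -0.000056
u_4 = 3.373881 − (-0.000056)·(-0.004861)/(-0.006301) = 3.373924;  |Δ| = 0.000043
|u_4 − u_3| = 0.000043 < 0.001

n = 4, u_n = 3.3739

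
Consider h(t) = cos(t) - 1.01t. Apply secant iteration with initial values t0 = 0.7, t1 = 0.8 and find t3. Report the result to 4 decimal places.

h(0.7) = 0.057842, h(0.8) = -0.111293
t2 = 0.800000 − (-0.111293)·(0.800000 − 0.700000) / (-0.111293 − 0.057842) = 0.800000 − (-0.011129)/(-0.169135) = 0.734199
h(0.734199) = 0.000827
t3 = 0.734199 − 0.000827·(0.734199 − 0.800000) / (0.000827 − (-0.111293)) = 0.734199 − (-0.000054)/(0.112120) = 0.734684

0.7347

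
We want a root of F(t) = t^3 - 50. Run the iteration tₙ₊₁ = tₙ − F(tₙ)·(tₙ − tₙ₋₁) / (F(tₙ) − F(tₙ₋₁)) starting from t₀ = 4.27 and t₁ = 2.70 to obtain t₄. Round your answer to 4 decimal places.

3.6815

F(4.27) = 27.854483, F(2.70) = -30.317000
t₂ = 2.700000 − (-30.317000)·(2.700000 − 4.270000) / (-30.317000 − 27.854483) = 2.700000 − (47.597690)/(-58.171483) = 3.518231
F(3.518231) = -6.451528
t₃ = 3.518231 − (-6.451528)·(3.518231 − 2.700000) / (-6.451528 − (-30.317000)) = 3.518231 − (-5.278838)/(23.865472) = 3.739422
F(3.739422) = 2.289376
t₄ = 3.739422 − 2.289376·(3.739422 − 3.518231) / (2.289376 − (-6.451528)) = 3.739422 − (0.506390)/(8.740904) = 3.681489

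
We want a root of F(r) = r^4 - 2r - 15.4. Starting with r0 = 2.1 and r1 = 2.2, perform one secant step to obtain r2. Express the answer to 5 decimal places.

2.10402

F(2.1) = -0.1519000, F(2.2) = 3.6256000
r2 = 2.2000000 − 3.6256000·(2.2000000 − 2.1000000) / (3.6256000 − (-0.1519000)) = 2.2000000 − (0.3625600)/(3.7775000) = 2.1040212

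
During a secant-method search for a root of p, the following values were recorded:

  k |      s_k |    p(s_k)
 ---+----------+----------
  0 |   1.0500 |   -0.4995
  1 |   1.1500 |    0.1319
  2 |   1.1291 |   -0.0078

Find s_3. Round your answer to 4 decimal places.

1.1303

s_3 = 1.1291 − (-0.0078)·(1.1291 − 1.1500) / (-0.0078 − 0.1319)
   = 1.1291 − (0.000163)/(-0.139700) = 1.130267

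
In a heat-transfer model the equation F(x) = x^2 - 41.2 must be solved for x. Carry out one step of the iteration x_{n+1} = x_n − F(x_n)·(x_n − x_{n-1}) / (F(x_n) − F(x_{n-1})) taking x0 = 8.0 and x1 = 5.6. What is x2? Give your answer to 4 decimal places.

6.3235

F(8.0) = 22.800000, F(5.6) = -9.840000
x2 = 5.600000 − (-9.840000)·(5.600000 − 8.000000) / (-9.840000 − 22.800000) = 5.600000 − (23.616000)/(-32.640000) = 6.323529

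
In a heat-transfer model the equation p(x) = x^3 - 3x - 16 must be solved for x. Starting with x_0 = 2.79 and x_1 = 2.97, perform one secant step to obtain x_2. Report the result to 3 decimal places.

p(2.79) = -2.65236, p(2.97) = 1.28807
x_2 = 2.97000 − 1.28807·(2.97000 − 2.79000) / (1.28807 − (-2.65236)) = 2.97000 − (0.23185)/(3.94043) = 2.91116

2.911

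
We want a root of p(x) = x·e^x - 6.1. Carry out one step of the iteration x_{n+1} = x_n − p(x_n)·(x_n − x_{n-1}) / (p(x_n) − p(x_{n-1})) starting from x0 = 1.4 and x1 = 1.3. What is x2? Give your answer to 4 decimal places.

p(1.4) = -0.422720, p(1.3) = -1.329914
x2 = 1.300000 − (-1.329914)·(1.300000 − 1.400000) / (-1.329914 − (-0.422720)) = 1.300000 − (0.132991)/(-0.907194) = 1.446596

1.4466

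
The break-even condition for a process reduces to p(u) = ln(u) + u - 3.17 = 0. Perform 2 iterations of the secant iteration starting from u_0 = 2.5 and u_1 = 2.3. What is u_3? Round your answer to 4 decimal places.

2.3259

p(2.5) = 0.246291, p(2.3) = -0.037091
u_2 = 2.300000 − (-0.037091)·(2.300000 − 2.500000) / (-0.037091 − 0.246291) = 2.300000 − (0.007418)/(-0.283382) = 2.326177
p(2.326177) = 0.000404
u_3 = 2.326177 − 0.000404·(2.326177 − 2.300000) / (0.000404 − (-0.037091)) = 2.326177 − (0.000011)/(0.037495) = 2.325896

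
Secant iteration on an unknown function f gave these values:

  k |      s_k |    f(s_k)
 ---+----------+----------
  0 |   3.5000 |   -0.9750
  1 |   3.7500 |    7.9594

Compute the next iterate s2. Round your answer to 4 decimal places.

3.5273

s2 = 3.7500 − 7.9594·(3.7500 − 3.5000) / (7.9594 − (-0.9750))
   = 3.7500 − (1.989850)/(8.934400) = 3.527282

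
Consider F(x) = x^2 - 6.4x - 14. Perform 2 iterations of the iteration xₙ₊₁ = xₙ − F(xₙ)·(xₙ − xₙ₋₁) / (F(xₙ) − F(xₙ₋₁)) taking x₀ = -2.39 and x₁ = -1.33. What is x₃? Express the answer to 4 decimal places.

F(-2.39) = 7.008100, F(-1.33) = -3.719100
x₂ = -1.330000 − (-3.719100)·(-1.330000 − (-2.390000)) / (-3.719100 − 7.008100) = -1.330000 − (-3.942246)/(-10.727200) = -1.697500
F(-1.697500) = -0.254494
x₃ = -1.697500 − (-0.254494)·(-1.697500 − (-1.330000)) / (-0.254494 − (-3.719100)) = -1.697500 − (0.093526)/(3.464606) = -1.724495

-1.7245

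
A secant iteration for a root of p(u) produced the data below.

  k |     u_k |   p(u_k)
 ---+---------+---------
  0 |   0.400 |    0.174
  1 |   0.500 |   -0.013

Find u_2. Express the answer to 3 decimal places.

u_2 = 0.500 − (-0.013)·(0.500 − 0.400) / (-0.013 − 0.174)
   = 0.500 − (-0.00130)/(-0.18700) = 0.49305

0.493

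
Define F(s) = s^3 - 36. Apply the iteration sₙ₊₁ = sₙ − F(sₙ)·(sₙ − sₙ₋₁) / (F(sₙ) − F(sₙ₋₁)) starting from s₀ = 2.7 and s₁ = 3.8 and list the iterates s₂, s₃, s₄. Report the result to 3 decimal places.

3.210, 3.289, 3.302

F(2.7) = -16.31700, F(3.8) = 18.87200
s₂ = 3.80000 − 18.87200·(3.80000 − 2.70000) / (18.87200 − (-16.31700)) = 3.80000 − (20.75920)/(35.18900) = 3.21007
F(3.21007) = -2.92181
s₃ = 3.21007 − (-2.92181)·(3.21007 − 3.80000) / (-2.92181 − 18.87200) = 3.21007 − (1.72368)/(-21.79381) = 3.28916
F(3.28916) = -0.41612
s₄ = 3.28916 − (-0.41612)·(3.28916 − 3.21007) / (-0.41612 − (-2.92181)) = 3.28916 − (-0.03291)/(2.50569) = 3.30229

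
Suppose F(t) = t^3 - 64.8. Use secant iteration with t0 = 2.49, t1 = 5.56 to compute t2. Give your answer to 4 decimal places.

F(2.49) = -49.361751, F(5.56) = 107.079616
t2 = 5.560000 − 107.079616·(5.560000 − 2.490000) / (107.079616 − (-49.361751)) = 5.560000 − (328.734421)/(156.441367) = 3.458673

3.4587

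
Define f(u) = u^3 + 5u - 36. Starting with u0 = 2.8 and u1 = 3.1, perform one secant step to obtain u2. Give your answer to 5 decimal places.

f(2.8) = -0.0480000, f(3.1) = 9.2910000
u2 = 3.1000000 − 9.2910000·(3.1000000 − 2.8000000) / (9.2910000 − (-0.0480000)) = 3.1000000 − (2.7873000)/(9.3390000) = 2.8015419

2.80154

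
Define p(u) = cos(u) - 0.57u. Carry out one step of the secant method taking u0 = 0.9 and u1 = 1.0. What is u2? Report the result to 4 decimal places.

p(0.9) = 0.108610, p(1.0) = -0.029698
u2 = 1.000000 − (-0.029698)·(1.000000 − 0.900000) / (-0.029698 − 0.108610) = 1.000000 − (-0.002970)/(-0.138308) = 0.978528

0.9785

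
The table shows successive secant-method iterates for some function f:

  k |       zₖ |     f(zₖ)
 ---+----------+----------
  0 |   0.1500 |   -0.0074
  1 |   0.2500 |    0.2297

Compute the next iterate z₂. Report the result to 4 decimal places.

0.1531

z₂ = 0.2500 − 0.2297·(0.2500 − 0.1500) / (0.2297 − (-0.0074))
   = 0.2500 − (0.022970)/(0.237100) = 0.153121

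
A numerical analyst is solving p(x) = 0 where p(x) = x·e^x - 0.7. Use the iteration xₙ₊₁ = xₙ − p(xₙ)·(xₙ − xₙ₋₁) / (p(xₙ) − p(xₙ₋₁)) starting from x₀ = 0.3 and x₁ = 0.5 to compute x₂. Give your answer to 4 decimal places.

p(0.3) = -0.295042, p(0.5) = 0.124361
x₂ = 0.500000 − 0.124361·(0.500000 − 0.300000) / (0.124361 − (-0.295042)) = 0.500000 − (0.024872)/(0.419403) = 0.440696

0.4407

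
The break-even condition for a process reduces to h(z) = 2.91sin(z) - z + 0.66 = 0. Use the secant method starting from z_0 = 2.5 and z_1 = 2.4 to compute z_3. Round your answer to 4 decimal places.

2.4702

h(2.5) = -0.098446, h(2.4) = 0.225598
z_2 = 2.400000 − 0.225598·(2.400000 − 2.500000) / (0.225598 − (-0.098446)) = 2.400000 − (-0.022560)/(0.324044) = 2.469620
h(2.469620) = 0.001947
z_3 = 2.469620 − 0.001947·(2.469620 − 2.400000) / (0.001947 − 0.225598) = 2.469620 − (0.000136)/(-0.223651) = 2.470226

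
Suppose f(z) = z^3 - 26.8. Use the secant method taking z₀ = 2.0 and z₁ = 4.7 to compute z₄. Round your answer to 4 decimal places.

f(2.0) = -18.800000, f(4.7) = 77.023000
z₂ = 4.700000 − 77.023000·(4.700000 − 2.000000) / (77.023000 − (-18.800000)) = 4.700000 − (207.962100)/(95.823000) = 2.529727
f(2.529727) = -10.610971
z₃ = 2.529727 − (-10.610971)·(2.529727 − 4.700000) / (-10.610971 − 77.023000) = 2.529727 − (23.028707)/(-87.633971) = 2.792510
f(2.792510) = -5.023704
z₄ = 2.792510 − (-5.023704)·(2.792510 − 2.529727) / (-5.023704 − (-10.610971)) = 2.792510 − (-1.320143)/(5.587267) = 3.028787

3.0288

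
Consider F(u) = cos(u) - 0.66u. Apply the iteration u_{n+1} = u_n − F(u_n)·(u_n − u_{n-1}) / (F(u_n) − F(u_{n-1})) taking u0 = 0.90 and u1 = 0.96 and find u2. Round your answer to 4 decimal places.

F(0.90) = 0.027610, F(0.96) = -0.060080
u2 = 0.960000 − (-0.060080)·(0.960000 − 0.900000) / (-0.060080 − 0.027610) = 0.960000 − (-0.003605)/(-0.087690) = 0.918892

0.9189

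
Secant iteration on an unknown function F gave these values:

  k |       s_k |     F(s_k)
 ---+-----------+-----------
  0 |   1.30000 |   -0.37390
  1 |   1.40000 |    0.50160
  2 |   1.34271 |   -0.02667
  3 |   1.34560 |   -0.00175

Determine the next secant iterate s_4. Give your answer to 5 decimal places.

1.34580

s_4 = 1.34560 − (-0.00175)·(1.34560 − 1.34271) / (-0.00175 − (-0.02667))
   = 1.34560 − (-0.0000051)/(0.0249200) = 1.3458029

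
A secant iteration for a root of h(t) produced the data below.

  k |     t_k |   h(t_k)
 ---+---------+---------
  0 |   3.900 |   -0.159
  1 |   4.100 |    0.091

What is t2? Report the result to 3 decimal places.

t2 = 4.100 − 0.091·(4.100 − 3.900) / (0.091 − (-0.159))
   = 4.100 − (0.01820)/(0.25000) = 4.02720

4.027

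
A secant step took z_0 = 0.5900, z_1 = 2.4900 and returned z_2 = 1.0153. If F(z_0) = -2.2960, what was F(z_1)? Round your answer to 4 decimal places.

7.9612

The secant line through (0.5900, -2.2960) and (2.4900, F(z_1)) crosses zero at z_2 = 1.0153.
So (0.5900, -2.2960), (2.4900, F(z_1)), (1.0153, 0) are collinear:
F(z_1) = -2.2960 · (2.4900 − 1.0153) / (0.5900 − 1.0153) = -2.2960 · (1.474700)/(-0.425300) = 7.961230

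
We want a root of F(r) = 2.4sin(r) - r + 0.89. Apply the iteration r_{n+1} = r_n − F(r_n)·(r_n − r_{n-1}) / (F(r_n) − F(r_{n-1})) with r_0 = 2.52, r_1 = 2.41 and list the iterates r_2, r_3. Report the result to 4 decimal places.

F(2.52) = -0.232406, F(2.41) = 0.083333
r_2 = 2.410000 − 0.083333·(2.410000 − 2.520000) / (0.083333 − (-0.232406)) = 2.410000 − (-0.009167)/(0.315740) = 2.439032
F(2.439032) = 0.001785
r_3 = 2.439032 − 0.001785·(2.439032 − 2.410000) / (0.001785 − 0.083333) = 2.439032 − (0.000052)/(-0.081549) = 2.439668

2.4390, 2.4397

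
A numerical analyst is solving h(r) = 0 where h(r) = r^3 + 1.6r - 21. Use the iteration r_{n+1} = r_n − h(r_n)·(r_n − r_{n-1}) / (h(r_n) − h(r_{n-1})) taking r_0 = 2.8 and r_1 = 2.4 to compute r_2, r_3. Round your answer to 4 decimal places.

h(2.8) = 5.432000, h(2.4) = -3.336000
r_2 = 2.400000 − (-3.336000)·(2.400000 − 2.800000) / (-3.336000 − 5.432000) = 2.400000 − (1.334400)/(-8.768000) = 2.552190
h(2.552190) = -0.292368
r_3 = 2.552190 − (-0.292368)·(2.552190 − 2.400000) / (-0.292368 − (-3.336000)) = 2.552190 − (-0.044495)/(3.043632) = 2.566809

2.5522, 2.5668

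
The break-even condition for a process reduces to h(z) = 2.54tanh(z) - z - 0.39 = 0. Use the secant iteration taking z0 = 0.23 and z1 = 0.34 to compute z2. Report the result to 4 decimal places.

0.2642

h(0.23) = -0.045888, h(0.34) = 0.101793
z2 = 0.340000 − 0.101793·(0.340000 − 0.230000) / (0.101793 − (-0.045888)) = 0.340000 − (0.011197)/(0.147681) = 0.264180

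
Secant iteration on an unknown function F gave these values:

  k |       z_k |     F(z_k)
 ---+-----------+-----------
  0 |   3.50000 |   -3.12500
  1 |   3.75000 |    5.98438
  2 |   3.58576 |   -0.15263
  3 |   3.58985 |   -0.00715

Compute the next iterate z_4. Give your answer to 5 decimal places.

3.59005

z_4 = 3.58985 − (-0.00715)·(3.58985 − 3.58576) / (-0.00715 − (-0.15263))
   = 3.58985 − (-0.0000292)/(0.1454800) = 3.5900510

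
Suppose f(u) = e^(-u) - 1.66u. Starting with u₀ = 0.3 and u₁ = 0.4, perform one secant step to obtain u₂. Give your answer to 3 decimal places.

0.403

f(0.3) = 0.24282, f(0.4) = 0.00632
u₂ = 0.40000 − 0.00632·(0.40000 − 0.30000) / (0.00632 − 0.24282) = 0.40000 − (0.00063)/(-0.23650) = 0.40267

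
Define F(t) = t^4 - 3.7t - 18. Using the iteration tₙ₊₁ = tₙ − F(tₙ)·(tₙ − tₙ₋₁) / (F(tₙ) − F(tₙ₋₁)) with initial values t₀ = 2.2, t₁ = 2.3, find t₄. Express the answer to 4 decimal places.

2.2664

F(2.2) = -2.714400, F(2.3) = 1.474100
t₂ = 2.300000 − 1.474100·(2.300000 − 2.200000) / (1.474100 − (-2.714400)) = 2.300000 − (0.147410)/(4.188500) = 2.264806
F(2.264806) = -0.069589
t₃ = 2.264806 − (-0.069589)·(2.264806 − 2.300000) / (-0.069589 − 1.474100) = 2.264806 − (0.002449)/(-1.543689) = 2.266393
F(2.266393) = -0.001659
t₄ = 2.266393 − (-0.001659)·(2.266393 − 2.264806) / (-0.001659 − (-0.069589)) = 2.266393 − (-0.000003)/(0.067930) = 2.266431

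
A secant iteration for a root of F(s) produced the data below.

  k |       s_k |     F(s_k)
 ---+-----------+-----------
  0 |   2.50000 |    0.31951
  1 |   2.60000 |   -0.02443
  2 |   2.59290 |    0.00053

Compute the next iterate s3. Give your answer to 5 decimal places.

2.59305

s3 = 2.59290 − 0.00053·(2.59290 − 2.60000) / (0.00053 − (-0.02443))
   = 2.59290 − (-0.0000038)/(0.0249600) = 2.5930508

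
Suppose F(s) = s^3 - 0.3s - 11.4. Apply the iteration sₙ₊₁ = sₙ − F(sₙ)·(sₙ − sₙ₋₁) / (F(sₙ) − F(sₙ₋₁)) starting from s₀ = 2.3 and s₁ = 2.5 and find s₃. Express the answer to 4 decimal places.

F(2.3) = 0.077000, F(2.5) = 3.475000
s₂ = 2.500000 − 3.475000·(2.500000 − 2.300000) / (3.475000 − 0.077000) = 2.500000 − (0.695000)/(3.398000) = 2.295468
F(2.295468) = 0.006577
s₃ = 2.295468 − 0.006577·(2.295468 − 2.500000) / (0.006577 − 3.475000) = 2.295468 − (-0.001345)/(-3.468423) = 2.295080

2.2951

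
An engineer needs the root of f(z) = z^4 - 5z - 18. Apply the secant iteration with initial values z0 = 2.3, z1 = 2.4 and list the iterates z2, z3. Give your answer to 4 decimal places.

f(2.3) = -1.515900, f(2.4) = 3.177600
z2 = 2.400000 − 3.177600·(2.400000 − 2.300000) / (3.177600 − (-1.515900)) = 2.400000 − (0.317760)/(4.693500) = 2.332298
f(2.332298) = -0.072096
z3 = 2.332298 − (-0.072096)·(2.332298 − 2.400000) / (-0.072096 − 3.177600) = 2.332298 − (0.004881)/(-3.249696) = 2.333800

2.3323, 2.3338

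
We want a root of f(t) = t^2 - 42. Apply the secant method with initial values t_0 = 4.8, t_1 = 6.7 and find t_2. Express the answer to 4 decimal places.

f(4.8) = -18.960000, f(6.7) = 2.890000
t_2 = 6.700000 − 2.890000·(6.700000 − 4.800000) / (2.890000 − (-18.960000)) = 6.700000 − (5.491000)/(21.850000) = 6.448696

6.4487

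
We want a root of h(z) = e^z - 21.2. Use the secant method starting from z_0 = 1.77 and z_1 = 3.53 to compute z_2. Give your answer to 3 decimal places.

2.725

h(1.77) = -15.32915, h(3.53) = 12.92397
z_2 = 3.53000 − 12.92397·(3.53000 − 1.77000) / (12.92397 − (-15.32915)) = 3.53000 − (22.74618)/(28.25311) = 2.72491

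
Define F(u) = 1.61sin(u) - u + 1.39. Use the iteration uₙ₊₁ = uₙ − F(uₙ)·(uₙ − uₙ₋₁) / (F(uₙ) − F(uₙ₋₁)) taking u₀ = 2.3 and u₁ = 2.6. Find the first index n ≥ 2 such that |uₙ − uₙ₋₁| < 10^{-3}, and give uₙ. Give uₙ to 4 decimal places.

F(2.3) = 0.290585, F(2.6) = -0.380043
u₂ = 2.600000 − (-0.380043)·(0.300000)/(-0.670628) = 2.429991;  |Δ| = 0.170009
F(2.429991) = 0.011416
u₃ = 2.429991 − 0.011416·(-0.170009)/(0.391458) = 2.434949;  |Δ| = 0.004958
F(2.434949) = 0.000400
u₄ = 2.434949 − 0.000400·(0.004958)/(-0.011016) = 2.435129;  |Δ| = 0.000180
|u₄ − u₃| = 0.000180 < 10^{-3}

n = 4, uₙ = 2.4351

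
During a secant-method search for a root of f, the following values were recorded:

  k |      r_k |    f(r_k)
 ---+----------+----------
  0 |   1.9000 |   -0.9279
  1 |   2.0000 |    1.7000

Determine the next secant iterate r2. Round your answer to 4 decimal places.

1.9353

r2 = 2.0000 − 1.7000·(2.0000 − 1.9000) / (1.7000 − (-0.9279))
   = 2.0000 − (0.170000)/(2.627900) = 1.935310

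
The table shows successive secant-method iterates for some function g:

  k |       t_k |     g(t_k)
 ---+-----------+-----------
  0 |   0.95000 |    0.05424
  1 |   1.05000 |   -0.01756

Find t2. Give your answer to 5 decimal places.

t2 = 1.05000 − (-0.01756)·(1.05000 − 0.95000) / (-0.01756 − 0.05424)
   = 1.05000 − (-0.0017560)/(-0.0718000) = 1.0255432

1.02554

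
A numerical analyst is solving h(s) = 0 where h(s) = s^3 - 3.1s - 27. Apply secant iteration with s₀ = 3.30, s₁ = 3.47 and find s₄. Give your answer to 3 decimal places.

h(3.30) = -1.29300, h(3.47) = 4.02492
s₂ = 3.47000 − 4.02492·(3.47000 − 3.30000) / (4.02492 − (-1.29300)) = 3.47000 − (0.68424)/(5.31792) = 3.34133
h(3.34133) = -0.05377
s₃ = 3.34133 − (-0.05377)·(3.34133 − 3.47000) / (-0.05377 − 4.02492) = 3.34133 − (0.00692)/(-4.07870) = 3.34303
h(3.34303) = -0.00219
s₄ = 3.34303 − (-0.00219)·(3.34303 − 3.34133) / (-0.00219 − (-0.05377)) = 3.34303 − (0.00000)/(0.05159) = 3.34310

3.343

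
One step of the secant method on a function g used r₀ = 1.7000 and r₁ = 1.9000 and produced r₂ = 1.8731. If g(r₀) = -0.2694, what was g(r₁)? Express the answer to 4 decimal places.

0.0419

The secant line through (1.7000, -0.2694) and (1.9000, g(r₁)) crosses zero at r₂ = 1.8731.
So (1.7000, -0.2694), (1.9000, g(r₁)), (1.8731, 0) are collinear:
g(r₁) = -0.2694 · (1.9000 − 1.8731) / (1.7000 − 1.8731) = -0.2694 · (0.026900)/(-0.173100) = 0.041865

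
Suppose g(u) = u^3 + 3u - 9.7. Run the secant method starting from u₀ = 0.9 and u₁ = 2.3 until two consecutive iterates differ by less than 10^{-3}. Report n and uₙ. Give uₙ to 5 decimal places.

g(0.9) = -6.2710000, g(2.3) = 9.3670000
u₂ = 2.3000000 − 9.3670000·(1.4000000)/(15.6380000) = 1.4614145;  |Δ| = 0.8385855
g(1.4614145) = -2.1945663
u₃ = 1.4614145 − (-2.1945663)·(-0.8385855)/(-11.5615663) = 1.6205912;  |Δ| = 0.1591767
g(1.6205912) = -0.5820425
u₄ = 1.6205912 − (-0.5820425)·(0.1591767)/(1.6125237) = 1.6780462;  |Δ| = 0.0574550
g(1.6780462) = 0.0592464
u₅ = 1.6780462 − 0.0592464·(0.0574550)/(0.6412889) = 1.6727381;  |Δ| = 0.0053081
g(1.6727381) = -0.0013761
u₆ = 1.6727381 − (-0.0013761)·(-0.0053081)/(-0.0606224) = 1.6728586;  |Δ| = 0.0001205
|u₆ − u₅| = 0.0001205 < 10^{-3}

n = 6, uₙ = 1.67286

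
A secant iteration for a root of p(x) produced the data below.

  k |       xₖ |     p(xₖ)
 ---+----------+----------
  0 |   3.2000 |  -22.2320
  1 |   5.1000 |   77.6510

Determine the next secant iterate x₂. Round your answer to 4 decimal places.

x₂ = 5.1000 − 77.6510·(5.1000 − 3.2000) / (77.6510 − (-22.2320))
   = 5.1000 − (147.536900)/(99.883000) = 3.622903

3.6229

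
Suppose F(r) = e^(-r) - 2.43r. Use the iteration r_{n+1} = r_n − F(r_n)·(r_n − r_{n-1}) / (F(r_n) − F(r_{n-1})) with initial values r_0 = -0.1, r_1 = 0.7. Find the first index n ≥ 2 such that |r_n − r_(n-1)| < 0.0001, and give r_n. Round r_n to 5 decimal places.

F(-0.1) = 1.3481709, F(0.7) = -1.2044147
r_2 = 0.7000000 − (-1.2044147)·(0.8000000)/(-2.5525856) = 0.3225272;  |Δ| = 0.3774728
F(0.3225272) = -0.0594247
r_3 = 0.3225272 − (-0.0594247)·(-0.3774728)/(1.1449900) = 0.3029364;  |Δ| = 0.0195908
F(0.3029364) = 0.0025106
r_4 = 0.3029364 − 0.0025106·(-0.0195908)/(0.0619353) = 0.3037305;  |Δ| = 0.0007941
F(0.3037305) = -0.0000055
r_5 = 0.3037305 − (-0.0000055)·(0.0007941)/(-0.0025161) = 0.3037288;  |Δ| = 0.0000017
|r_5 − r_4| = 0.0000017 < 0.0001

n = 5, r_n = 0.30373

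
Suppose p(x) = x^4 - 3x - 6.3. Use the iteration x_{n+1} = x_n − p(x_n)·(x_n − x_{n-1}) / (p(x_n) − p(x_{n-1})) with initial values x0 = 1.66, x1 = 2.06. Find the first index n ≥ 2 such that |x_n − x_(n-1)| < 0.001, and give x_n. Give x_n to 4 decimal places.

n = 5, x_n = 1.8561

p(1.66) = -3.686669, p(2.06) = 5.528141
x2 = 2.060000 − 5.528141·(0.400000)/(9.214810) = 1.820032;  |Δ| = 0.239968
p(1.820032) = -0.787324
x3 = 1.820032 − (-0.787324)·(-0.239968)/(-6.315465) = 1.849948;  |Δ| = 0.029916
p(1.849948) = -0.137652
x4 = 1.849948 − (-0.137652)·(0.029916)/(0.649672) = 1.856287;  |Δ| = 0.006339
p(1.856287) = 0.004679
x5 = 1.856287 − 0.004679·(0.006339)/(0.142330) = 1.856078;  |Δ| = 0.000208
|x5 − x4| = 0.000208 < 0.001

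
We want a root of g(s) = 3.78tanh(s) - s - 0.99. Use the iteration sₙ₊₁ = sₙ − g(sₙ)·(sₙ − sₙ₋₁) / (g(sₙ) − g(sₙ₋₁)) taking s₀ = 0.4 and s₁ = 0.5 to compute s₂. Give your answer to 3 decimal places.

g(0.4) = 0.04621, g(0.5) = 0.25680
s₂ = 0.50000 − 0.25680·(0.50000 − 0.40000) / (0.25680 − 0.04621) = 0.50000 − (0.02568)/(0.21060) = 0.37806

0.378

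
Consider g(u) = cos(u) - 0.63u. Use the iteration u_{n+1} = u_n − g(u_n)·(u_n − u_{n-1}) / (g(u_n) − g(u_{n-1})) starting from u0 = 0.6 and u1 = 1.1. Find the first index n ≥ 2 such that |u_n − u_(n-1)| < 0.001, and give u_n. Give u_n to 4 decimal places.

n = 4, u_n = 0.9383

g(0.6) = 0.447336, g(1.1) = -0.239404
u2 = 1.100000 − (-0.239404)·(0.500000)/(-0.686739) = 0.925695;  |Δ| = 0.174305
g(0.925695) = 0.018091
u3 = 0.925695 − 0.018091·(-0.174305)/(0.257495) = 0.937942;  |Δ| = 0.012246
g(0.937942) = 0.000546
u4 = 0.937942 − 0.000546·(0.012246)/(-0.017545) = 0.938323;  |Δ| = 0.000381
|u4 − u3| = 0.000381 < 0.001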